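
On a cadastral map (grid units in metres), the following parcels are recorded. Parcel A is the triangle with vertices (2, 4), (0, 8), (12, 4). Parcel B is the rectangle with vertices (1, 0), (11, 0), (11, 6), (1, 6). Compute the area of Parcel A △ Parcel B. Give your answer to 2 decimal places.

|Parcel A| = 20, |Parcel B| = 60, |Parcel A∩Parcel B| = 14.8333.
|Parcel A △ Parcel B| = |Parcel A| + |Parcel B| − 2·|Parcel A∩Parcel B| = 20 + 60 − 29.6667 = 50.33.

50.33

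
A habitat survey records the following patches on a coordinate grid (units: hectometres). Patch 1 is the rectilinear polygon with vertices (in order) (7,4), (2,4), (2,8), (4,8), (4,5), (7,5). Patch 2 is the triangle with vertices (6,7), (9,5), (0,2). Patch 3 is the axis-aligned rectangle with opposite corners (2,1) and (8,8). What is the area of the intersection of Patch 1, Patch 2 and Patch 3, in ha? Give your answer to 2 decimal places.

3.90

The intersection is the polygon with vertices (4,5.333), (4,5), (7,5), (7,4.333), (6,4), (2.4,4).
By the shoelace formula its area is 3.90.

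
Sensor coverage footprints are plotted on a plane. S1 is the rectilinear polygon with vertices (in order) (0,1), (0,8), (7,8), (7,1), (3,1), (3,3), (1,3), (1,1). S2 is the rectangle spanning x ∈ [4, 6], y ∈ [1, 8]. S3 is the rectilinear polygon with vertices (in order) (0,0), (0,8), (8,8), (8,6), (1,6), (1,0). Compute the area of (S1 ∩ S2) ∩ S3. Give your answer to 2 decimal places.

4.00

The region (S1 ∩ S2) ∩ S3 is the polygon with vertices (6,6), (4,6), (4,8), (6,8).
By the shoelace formula its area is 4.00.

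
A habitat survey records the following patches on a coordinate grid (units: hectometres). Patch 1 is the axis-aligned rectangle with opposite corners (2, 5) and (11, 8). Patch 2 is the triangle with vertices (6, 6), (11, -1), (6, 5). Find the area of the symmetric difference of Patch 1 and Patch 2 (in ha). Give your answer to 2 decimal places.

28.79

|Patch 1| = 27, |Patch 2| = 2.5, |Patch 1∩Patch 2| = 0.3571.
|Patch 1 △ Patch 2| = |Patch 1| + |Patch 2| − 2·|Patch 1∩Patch 2| = 27 + 2.5 − 0.7143 = 28.79.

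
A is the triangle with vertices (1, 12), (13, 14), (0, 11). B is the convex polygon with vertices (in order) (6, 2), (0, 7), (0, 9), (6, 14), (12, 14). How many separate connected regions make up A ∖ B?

A ∖ B splits into 2 disjoint pieces (area 2.285, area 0.0395).

2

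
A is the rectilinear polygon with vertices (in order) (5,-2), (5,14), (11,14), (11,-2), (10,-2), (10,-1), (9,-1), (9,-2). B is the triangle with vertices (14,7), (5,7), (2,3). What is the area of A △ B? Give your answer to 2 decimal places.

|A| = 95, |B| = 18, |A∩B| = 12.
|A △ B| = |A| + |B| − 2·|A∩B| = 95 + 18 − 24 = 89.00.

89.00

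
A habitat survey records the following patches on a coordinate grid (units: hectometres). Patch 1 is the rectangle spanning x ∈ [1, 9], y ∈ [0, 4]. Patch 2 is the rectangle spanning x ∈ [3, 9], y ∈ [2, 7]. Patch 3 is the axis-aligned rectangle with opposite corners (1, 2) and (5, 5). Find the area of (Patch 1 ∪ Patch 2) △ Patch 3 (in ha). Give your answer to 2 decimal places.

42.00

|Patch 1 ∪ Patch 2| = 50.
|(Patch 1 ∪ Patch 2) ∩ Patch 3| = 10.
|(Patch 1 ∪ Patch 2) △ Patch 3| = 50 + 12 − 20 = 42.00.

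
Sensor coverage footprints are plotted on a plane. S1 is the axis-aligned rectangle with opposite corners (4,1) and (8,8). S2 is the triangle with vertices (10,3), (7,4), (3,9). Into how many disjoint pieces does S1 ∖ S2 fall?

2

S1 ∖ S2 splits into 2 disjoint pieces (area 17.4583, area 6.2976).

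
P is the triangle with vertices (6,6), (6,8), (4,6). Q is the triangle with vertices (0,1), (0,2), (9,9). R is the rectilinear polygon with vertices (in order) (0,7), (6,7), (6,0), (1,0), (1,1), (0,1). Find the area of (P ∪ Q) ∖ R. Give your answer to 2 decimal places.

|P ∪ Q| = 6.2768.
|(P ∪ Q) ∩ R| = 5.2768.
|(P ∪ Q) ∖ R| = 6.2768 − 5.2768 = 1.00.

1.00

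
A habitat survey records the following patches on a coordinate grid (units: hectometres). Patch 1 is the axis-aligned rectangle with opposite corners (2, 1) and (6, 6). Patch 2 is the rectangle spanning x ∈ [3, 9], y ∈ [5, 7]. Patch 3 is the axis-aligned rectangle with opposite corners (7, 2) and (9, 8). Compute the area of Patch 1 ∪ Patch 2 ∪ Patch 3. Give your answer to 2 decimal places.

By inclusion–exclusion:
Individual areas: |Patch 1| = 20, |Patch 2| = 12, |Patch 3| = 12.
|Patch 1∩Patch 2|: x∈[3,6], y∈[5,6] → 3·1 = 3.
|Patch 1∩Patch 3| = 0 (no overlap).
|Patch 2∩Patch 3|: x∈[7,9], y∈[5,7] → 2·2 = 4.
|Patch 1∩Patch 2∩Patch 3| = 0.
|Patch 1 ∪ Patch 2 ∪ Patch 3| = 44 − 7 + 0 = 37.00.

37.00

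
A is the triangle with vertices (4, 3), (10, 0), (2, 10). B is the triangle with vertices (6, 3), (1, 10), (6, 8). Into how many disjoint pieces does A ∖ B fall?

A ∖ B splits into 2 disjoint pieces (area 11.6667, area 0.0683).

2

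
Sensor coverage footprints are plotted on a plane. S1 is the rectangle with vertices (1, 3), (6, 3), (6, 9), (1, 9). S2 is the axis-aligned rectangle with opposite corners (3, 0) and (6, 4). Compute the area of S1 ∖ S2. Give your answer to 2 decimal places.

27.00

|S1∩S2|: x∈[3,6], y∈[3,4] → 3·1 = 3.
|S1| = 30.
|S1 ∖ S2| = |S1| − |S1∩S2| = 30 − 3 = 27.00.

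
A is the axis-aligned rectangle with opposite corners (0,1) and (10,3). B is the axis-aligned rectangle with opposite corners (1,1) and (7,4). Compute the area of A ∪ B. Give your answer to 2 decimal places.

26.00

By inclusion–exclusion:
Individual areas: |A| = 20, |B| = 18.
|A∩B|: x∈[1,7], y∈[1,3] → 6·2 = 12.
|A ∪ B| = 38 − 12 = 26.00.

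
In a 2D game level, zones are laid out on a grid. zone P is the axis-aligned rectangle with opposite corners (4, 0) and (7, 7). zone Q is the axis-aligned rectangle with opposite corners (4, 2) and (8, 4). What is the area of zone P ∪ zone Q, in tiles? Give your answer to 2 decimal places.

By inclusion–exclusion:
Individual areas: |zone P| = 21, |zone Q| = 8.
|zone P∩zone Q|: x∈[4,7], y∈[2,4] → 3·2 = 6.
|zone P ∪ zone Q| = 29 − 6 = 23.00.

23.00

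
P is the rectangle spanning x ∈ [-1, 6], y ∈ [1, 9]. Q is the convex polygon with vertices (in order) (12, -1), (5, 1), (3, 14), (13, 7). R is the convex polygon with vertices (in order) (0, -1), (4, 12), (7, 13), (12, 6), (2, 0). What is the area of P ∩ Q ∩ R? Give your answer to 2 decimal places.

11.78

The intersection is the polygon with vertices (6,2.4), (4.887,1.732), (3.769,9), (6,9).
By the shoelace formula its area is 11.78.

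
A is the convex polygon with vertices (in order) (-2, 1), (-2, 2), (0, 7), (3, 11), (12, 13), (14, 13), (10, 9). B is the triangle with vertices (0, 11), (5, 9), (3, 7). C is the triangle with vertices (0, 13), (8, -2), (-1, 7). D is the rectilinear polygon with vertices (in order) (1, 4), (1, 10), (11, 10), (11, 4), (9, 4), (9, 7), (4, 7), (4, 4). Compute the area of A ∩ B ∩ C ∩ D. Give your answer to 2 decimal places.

0.98

The intersection is the polygon with vertices (1.5,9), (1.87,9.493), (3.13,7.13), (3,7).
By the shoelace formula its area is 0.98.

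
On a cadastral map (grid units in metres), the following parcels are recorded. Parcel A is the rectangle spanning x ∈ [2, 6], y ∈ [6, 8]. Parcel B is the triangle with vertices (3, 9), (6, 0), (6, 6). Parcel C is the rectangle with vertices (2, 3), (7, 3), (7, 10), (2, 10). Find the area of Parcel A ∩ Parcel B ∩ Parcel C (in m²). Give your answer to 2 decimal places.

2.67

The intersection is the polygon with vertices (6,6), (4,6), (3.333,8), (4,8).
By the shoelace formula its area is 2.67.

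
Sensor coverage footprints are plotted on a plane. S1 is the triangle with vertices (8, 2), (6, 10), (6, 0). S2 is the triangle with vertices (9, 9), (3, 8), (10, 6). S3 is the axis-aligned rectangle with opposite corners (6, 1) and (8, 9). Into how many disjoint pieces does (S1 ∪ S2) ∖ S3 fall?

(S1 ∪ S2) ∖ S3 splits into 4 disjoint pieces (area 0.5, area 2.0357, area 0.125, area 3.8452).

4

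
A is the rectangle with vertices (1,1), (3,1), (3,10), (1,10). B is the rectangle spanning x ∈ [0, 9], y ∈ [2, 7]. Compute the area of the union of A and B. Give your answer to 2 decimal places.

53.00

By inclusion–exclusion:
Individual areas: |A| = 18, |B| = 45.
|A∩B|: x∈[1,3], y∈[2,7] → 2·5 = 10.
|A ∪ B| = 63 − 10 = 53.00.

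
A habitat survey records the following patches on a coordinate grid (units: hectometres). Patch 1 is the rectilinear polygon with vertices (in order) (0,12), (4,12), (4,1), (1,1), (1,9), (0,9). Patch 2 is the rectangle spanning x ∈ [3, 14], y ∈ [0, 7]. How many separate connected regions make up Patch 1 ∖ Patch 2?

1

Patch 1 ∖ Patch 2 is a single connected region.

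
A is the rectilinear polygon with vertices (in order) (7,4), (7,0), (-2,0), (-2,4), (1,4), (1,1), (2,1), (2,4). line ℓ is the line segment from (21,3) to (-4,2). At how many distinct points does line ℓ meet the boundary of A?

The segment meets the boundary at (-2,2.08), (1,2.2), (2,2.24), (7,2.44).

4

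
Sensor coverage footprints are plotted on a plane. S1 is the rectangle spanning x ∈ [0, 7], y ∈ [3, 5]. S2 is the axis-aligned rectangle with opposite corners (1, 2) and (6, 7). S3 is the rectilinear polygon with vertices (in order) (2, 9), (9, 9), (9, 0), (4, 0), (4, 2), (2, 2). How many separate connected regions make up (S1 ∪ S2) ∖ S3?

1

(S1 ∪ S2) ∖ S3 is a single connected region.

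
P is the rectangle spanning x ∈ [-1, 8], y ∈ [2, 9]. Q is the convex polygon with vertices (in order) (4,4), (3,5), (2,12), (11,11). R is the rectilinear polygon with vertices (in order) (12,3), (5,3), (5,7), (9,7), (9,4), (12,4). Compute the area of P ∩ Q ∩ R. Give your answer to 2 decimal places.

The intersection is the polygon with vertices (5,5), (5,7), (7,7).
By the shoelace formula its area is 2.00.

2.00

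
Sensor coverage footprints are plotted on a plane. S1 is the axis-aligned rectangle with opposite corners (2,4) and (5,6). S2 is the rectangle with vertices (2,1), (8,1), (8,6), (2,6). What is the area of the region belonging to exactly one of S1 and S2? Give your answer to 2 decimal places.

24.00

|S1∩S2|: x∈[2,5], y∈[4,6] → 3·2 = 6.
|S1 △ S2| = |S1| + |S2| − 2·|S1∩S2| = 6 + 30 − 12 = 24.00.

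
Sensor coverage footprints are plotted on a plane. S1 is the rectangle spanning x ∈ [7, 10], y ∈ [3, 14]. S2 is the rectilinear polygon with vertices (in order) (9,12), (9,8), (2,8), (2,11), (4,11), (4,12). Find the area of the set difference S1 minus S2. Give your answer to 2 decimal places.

|S1| = 33, |S1∩S2| = 8.
|S1 ∖ S2| = |S1| − |S1∩S2| = 33 − 8 = 25.00.

25.00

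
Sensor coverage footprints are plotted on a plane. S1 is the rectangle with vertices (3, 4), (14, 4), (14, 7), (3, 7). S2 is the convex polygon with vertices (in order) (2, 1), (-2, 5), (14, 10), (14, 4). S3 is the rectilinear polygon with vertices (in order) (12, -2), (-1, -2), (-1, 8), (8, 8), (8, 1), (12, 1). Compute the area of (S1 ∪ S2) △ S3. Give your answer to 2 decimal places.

|S1 ∪ S2| = 78.3063.
|(S1 ∪ S2) ∩ S3| = 42.75.
|(S1 ∪ S2) △ S3| = 78.3063 + 102 − 85.5 = 94.81.

94.81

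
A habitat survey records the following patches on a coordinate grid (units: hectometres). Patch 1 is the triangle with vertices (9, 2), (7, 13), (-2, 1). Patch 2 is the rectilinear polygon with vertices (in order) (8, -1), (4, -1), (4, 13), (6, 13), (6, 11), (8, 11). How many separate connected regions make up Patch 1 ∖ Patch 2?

Patch 1 ∖ Patch 2 splits into 3 disjoint pieces (area 2.7955, area 1.697, area 22.3636).

3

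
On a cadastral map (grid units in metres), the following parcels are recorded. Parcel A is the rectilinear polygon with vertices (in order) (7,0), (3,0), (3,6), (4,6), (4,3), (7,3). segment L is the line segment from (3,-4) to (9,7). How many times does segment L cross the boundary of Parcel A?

2

The segment meets the boundary at (6.818,3), (5.182,0).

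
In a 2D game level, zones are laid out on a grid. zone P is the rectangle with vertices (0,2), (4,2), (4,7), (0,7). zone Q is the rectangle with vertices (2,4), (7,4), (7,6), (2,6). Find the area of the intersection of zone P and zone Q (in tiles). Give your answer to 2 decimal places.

|zone P∩zone Q|: x∈[2,4], y∈[4,6] → 2·2 = 4.

4.00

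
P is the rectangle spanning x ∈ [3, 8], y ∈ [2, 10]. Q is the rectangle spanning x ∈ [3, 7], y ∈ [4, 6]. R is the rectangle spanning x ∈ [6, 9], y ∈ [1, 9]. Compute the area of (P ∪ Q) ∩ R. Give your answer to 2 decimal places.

The region (P ∪ Q) ∩ R is the polygon with vertices (8,2), (6,2), (6,9), (8,9).
By the shoelace formula its area is 14.00.

14.00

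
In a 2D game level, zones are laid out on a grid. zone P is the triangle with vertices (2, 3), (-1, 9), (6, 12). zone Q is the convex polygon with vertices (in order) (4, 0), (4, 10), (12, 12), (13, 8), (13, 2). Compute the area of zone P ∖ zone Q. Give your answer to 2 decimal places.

23.94

|zone P| = 25.5, |zone P∩zone Q| = 1.5625.
|zone P ∖ zone Q| = |zone P| − |zone P∩zone Q| = 25.5 − 1.5625 = 23.94.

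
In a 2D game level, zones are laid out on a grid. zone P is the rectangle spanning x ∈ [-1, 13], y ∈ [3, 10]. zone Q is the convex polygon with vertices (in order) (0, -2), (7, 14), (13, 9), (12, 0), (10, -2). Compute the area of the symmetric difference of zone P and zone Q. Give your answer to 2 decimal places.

101.76

|zone P| = 98, |zone Q| = 128.5, |zone P∩zone Q| = 62.3688.
|zone P △ zone Q| = |zone P| + |zone Q| − 2·|zone P∩zone Q| = 98 + 128.5 − 124.7375 = 101.76.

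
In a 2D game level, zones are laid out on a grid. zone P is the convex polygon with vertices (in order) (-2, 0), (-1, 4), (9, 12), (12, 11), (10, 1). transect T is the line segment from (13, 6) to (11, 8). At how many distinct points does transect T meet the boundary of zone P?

The segment meets the boundary at (11.333,7.667).

1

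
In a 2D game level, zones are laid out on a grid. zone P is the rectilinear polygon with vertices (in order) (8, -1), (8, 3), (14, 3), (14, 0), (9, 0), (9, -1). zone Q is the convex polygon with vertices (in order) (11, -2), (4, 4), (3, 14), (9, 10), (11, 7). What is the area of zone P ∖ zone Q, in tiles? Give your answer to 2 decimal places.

|zone P| = 19, |zone P∩zone Q| = 8.8571.
|zone P ∖ zone Q| = |zone P| − |zone P∩zone Q| = 19 − 8.8571 = 10.14.

10.14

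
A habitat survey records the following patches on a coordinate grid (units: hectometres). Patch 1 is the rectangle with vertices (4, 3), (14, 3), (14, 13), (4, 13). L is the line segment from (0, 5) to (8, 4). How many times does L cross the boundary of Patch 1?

1

The segment meets the boundary at (4,4.5).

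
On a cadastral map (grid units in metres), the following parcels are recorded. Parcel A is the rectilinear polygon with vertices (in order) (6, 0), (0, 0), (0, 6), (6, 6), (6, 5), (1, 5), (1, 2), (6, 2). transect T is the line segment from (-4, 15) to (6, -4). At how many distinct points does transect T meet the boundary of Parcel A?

The segment meets the boundary at (3.895,0), (2.842,2), (1.263,5), (0.737,6).

4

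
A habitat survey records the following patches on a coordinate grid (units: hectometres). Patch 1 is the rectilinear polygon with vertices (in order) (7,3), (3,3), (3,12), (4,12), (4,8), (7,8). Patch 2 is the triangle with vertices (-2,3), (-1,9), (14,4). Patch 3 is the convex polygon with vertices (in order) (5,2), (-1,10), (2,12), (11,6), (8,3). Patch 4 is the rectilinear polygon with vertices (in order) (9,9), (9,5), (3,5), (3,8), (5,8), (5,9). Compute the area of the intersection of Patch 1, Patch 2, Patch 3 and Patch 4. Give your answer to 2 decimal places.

8.00

The intersection is the polygon with vertices (7,5), (3,5), (3,7.667), (7,6.333).
By the shoelace formula its area is 8.00.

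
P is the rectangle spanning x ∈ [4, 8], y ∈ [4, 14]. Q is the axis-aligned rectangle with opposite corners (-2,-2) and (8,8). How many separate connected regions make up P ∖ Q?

1

P ∖ Q is a single connected region.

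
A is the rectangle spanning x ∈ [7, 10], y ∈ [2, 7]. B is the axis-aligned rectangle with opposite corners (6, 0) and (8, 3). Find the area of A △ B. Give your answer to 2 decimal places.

19.00

|A∩B|: x∈[7,8], y∈[2,3] → 1·1 = 1.
|A △ B| = |A| + |B| − 2·|A∩B| = 15 + 6 − 2 = 19.00.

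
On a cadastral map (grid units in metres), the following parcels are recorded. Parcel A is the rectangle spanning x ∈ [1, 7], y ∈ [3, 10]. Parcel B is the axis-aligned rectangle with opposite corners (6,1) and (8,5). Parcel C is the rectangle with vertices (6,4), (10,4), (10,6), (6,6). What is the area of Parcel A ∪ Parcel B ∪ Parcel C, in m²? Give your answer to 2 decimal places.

By inclusion–exclusion:
Individual areas: |Parcel A| = 42, |Parcel B| = 8, |Parcel C| = 8.
|Parcel A∩Parcel B|: x∈[6,7], y∈[3,5] → 1·2 = 2.
|Parcel A∩Parcel C|: x∈[6,7], y∈[4,6] → 1·2 = 2.
|Parcel B∩Parcel C|: x∈[6,8], y∈[4,5] → 2·1 = 2.
|Parcel A∩Parcel B∩Parcel C| = 1.
|Parcel A ∪ Parcel B ∪ Parcel C| = 58 − 6 + 1 = 53.00.

53.00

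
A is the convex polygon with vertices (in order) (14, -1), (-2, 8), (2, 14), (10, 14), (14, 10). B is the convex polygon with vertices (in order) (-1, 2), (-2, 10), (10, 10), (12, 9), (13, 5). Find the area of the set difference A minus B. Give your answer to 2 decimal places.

|A| = 148, |A∩B| = 68.8583.
|A ∖ B| = |A| − |A∩B| = 148 − 68.8583 = 79.14.

79.14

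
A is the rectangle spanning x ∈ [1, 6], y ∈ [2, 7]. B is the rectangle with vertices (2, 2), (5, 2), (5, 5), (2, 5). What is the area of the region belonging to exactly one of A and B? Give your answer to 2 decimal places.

|A∩B|: x∈[2,5], y∈[2,5] → 3·3 = 9.
|A △ B| = |A| + |B| − 2·|A∩B| = 25 + 9 − 18 = 16.00.

16.00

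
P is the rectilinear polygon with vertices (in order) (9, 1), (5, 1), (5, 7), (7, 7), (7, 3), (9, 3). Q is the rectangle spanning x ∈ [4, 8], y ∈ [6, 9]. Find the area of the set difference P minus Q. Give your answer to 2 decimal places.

|P| = 16, |P∩Q| = 2.
|P ∖ Q| = |P| − |P∩Q| = 16 − 2 = 14.00.

14.00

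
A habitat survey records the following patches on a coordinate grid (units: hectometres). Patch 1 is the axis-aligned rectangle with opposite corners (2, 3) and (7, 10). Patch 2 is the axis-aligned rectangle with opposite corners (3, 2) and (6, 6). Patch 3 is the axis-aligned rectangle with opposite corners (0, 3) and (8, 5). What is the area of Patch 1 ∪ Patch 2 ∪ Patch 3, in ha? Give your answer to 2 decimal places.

By inclusion–exclusion:
Individual areas: |Patch 1| = 35, |Patch 2| = 12, |Patch 3| = 16.
|Patch 1∩Patch 2|: x∈[3,6], y∈[3,6] → 3·3 = 9.
|Patch 1∩Patch 3|: x∈[2,7], y∈[3,5] → 5·2 = 10.
|Patch 2∩Patch 3|: x∈[3,6], y∈[3,5] → 3·2 = 6.
|Patch 1∩Patch 2∩Patch 3| = 6.
|Patch 1 ∪ Patch 2 ∪ Patch 3| = 63 − 25 + 6 = 44.00.

44.00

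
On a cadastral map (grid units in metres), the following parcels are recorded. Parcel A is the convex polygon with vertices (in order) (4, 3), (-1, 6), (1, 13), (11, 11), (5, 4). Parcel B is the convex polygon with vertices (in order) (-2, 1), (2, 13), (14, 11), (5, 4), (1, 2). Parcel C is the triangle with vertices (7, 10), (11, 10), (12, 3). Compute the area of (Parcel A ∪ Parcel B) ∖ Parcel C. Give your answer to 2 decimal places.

|Parcel A ∪ Parcel B| = 94.2143.
|(Parcel A ∪ Parcel B) ∩ Parcel C| = 7.1347.
|(Parcel A ∪ Parcel B) ∖ Parcel C| = 94.2143 − 7.1347 = 87.08.

87.08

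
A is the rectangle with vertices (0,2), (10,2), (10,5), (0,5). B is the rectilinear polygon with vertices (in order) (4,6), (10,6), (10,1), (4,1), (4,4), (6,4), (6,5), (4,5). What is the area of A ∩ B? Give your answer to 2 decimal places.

16.00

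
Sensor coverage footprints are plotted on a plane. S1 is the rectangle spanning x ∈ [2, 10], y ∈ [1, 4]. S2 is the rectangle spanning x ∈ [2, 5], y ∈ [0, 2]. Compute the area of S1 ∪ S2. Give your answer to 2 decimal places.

27.00

By inclusion–exclusion:
Individual areas: |S1| = 24, |S2| = 6.
|S1∩S2|: x∈[2,5], y∈[1,2] → 3·1 = 3.
|S1 ∪ S2| = 30 − 3 = 27.00.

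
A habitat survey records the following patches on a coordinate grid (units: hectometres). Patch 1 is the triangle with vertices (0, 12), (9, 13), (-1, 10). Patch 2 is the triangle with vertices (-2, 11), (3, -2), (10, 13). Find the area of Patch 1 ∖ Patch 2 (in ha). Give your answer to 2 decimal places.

3.77

|Patch 1| = 8.5, |Patch 1∩Patch 2| = 4.733.
|Patch 1 ∖ Patch 2| = |Patch 1| − |Patch 1∩Patch 2| = 8.5 − 4.733 = 3.77.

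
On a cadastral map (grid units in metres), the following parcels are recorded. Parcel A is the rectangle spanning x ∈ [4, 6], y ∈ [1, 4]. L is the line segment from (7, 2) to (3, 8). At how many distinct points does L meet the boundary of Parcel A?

The segment meets the boundary at (5.667,4), (6,3.5).

2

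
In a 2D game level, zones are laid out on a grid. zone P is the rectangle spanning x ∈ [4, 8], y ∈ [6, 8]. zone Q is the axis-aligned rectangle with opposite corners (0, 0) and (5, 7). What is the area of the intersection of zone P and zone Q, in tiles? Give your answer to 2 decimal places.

|zone P∩zone Q|: x∈[4,5], y∈[6,7] → 1·1 = 1.

1.00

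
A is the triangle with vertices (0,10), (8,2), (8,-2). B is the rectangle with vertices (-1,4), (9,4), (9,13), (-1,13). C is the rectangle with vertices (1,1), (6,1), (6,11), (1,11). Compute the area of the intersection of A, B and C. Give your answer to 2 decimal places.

The intersection is the polygon with vertices (4,4), (1,8.5), (1,9), (6,4).
By the shoelace formula its area is 5.75.

5.75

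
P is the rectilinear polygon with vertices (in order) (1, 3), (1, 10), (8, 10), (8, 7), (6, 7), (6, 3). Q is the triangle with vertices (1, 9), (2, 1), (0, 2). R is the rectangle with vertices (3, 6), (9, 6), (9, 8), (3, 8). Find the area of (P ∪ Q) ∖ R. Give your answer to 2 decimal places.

|P ∪ Q| = 46.25.
|(P ∪ Q) ∩ R| = 8.
|(P ∪ Q) ∖ R| = 46.25 − 8 = 38.25.

38.25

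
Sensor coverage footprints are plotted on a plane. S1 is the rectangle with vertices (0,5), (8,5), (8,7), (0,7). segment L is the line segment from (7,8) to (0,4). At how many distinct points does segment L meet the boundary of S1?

2

The segment meets the boundary at (1.75,5), (5.25,7).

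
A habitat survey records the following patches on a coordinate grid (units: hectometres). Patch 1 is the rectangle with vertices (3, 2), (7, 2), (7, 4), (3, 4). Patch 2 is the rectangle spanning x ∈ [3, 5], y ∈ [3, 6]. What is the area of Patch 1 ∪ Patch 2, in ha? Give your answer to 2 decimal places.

By inclusion–exclusion:
Individual areas: |Patch 1| = 8, |Patch 2| = 6.
|Patch 1∩Patch 2|: x∈[3,5], y∈[3,4] → 2·1 = 2.
|Patch 1 ∪ Patch 2| = 14 − 2 = 12.00.

12.00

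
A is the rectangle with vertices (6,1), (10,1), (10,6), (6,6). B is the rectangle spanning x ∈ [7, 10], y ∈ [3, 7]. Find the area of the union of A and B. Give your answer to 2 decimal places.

By inclusion–exclusion:
Individual areas: |A| = 20, |B| = 12.
|A∩B|: x∈[7,10], y∈[3,6] → 3·3 = 9.
|A ∪ B| = 32 − 9 = 23.00.

23.00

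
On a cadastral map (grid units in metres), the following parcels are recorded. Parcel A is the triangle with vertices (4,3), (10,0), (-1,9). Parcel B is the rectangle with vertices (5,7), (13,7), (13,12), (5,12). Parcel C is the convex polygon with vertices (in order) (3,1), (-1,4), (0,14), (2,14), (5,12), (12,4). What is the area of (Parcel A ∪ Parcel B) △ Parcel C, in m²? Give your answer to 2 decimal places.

|Parcel A ∪ Parcel B| = 50.5.
|(Parcel A ∪ Parcel B) ∩ Parcel C| = 19.556.
|(Parcel A ∪ Parcel B) △ Parcel C| = 50.5 + 99.5 − 39.112 = 110.89.

110.89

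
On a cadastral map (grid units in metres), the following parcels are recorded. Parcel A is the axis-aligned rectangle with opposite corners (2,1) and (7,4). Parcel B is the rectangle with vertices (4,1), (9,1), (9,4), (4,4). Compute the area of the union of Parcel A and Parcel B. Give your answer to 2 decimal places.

21.00

By inclusion–exclusion:
Individual areas: |Parcel A| = 15, |Parcel B| = 15.
|Parcel A∩Parcel B|: x∈[4,7], y∈[1,4] → 3·3 = 9.
|Parcel A ∪ Parcel B| = 30 − 9 = 21.00.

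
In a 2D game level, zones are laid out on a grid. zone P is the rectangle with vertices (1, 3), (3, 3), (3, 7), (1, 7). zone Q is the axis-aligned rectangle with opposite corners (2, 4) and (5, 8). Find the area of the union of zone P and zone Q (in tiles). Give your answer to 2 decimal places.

17.00

By inclusion–exclusion:
Individual areas: |zone P| = 8, |zone Q| = 12.
|zone P∩zone Q|: x∈[2,3], y∈[4,7] → 1·3 = 3.
|zone P ∪ zone Q| = 20 − 3 = 17.00.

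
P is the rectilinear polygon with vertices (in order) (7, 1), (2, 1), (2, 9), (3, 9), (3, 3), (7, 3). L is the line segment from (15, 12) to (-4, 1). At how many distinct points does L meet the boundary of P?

The segment meets the boundary at (2,4.474), (3,5.053).

2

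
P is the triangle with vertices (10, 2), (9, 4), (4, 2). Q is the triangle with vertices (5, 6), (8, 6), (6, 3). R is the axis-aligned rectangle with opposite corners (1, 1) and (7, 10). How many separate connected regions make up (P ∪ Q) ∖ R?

2

(P ∪ Q) ∖ R splits into 2 disjoint pieces (area 4.2, area 0.75).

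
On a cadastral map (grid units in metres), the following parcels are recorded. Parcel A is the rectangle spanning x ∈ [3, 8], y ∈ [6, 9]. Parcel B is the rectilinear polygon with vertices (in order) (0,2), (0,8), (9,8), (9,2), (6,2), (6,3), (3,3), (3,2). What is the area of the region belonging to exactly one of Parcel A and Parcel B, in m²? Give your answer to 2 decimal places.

|Parcel A| = 15, |Parcel B| = 51, |Parcel A∩Parcel B| = 10.
|Parcel A △ Parcel B| = |Parcel A| + |Parcel B| − 2·|Parcel A∩Parcel B| = 15 + 51 − 20 = 46.00.

46.00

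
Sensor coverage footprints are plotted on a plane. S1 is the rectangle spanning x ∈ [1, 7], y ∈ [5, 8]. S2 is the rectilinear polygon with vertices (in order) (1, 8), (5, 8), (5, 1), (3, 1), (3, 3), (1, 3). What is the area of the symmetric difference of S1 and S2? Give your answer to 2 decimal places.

|S1| = 18, |S2| = 24, |S1∩S2| = 12.
|S1 △ S2| = |S1| + |S2| − 2·|S1∩S2| = 18 + 24 − 24 = 18.00.

18.00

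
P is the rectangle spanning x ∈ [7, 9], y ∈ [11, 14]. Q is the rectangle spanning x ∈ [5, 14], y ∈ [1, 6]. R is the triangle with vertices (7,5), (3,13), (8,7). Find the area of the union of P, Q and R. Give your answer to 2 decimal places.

By inclusion–exclusion:
Individual areas: |P| = 6, |Q| = 45, |R| = 8.
|P∩Q| = 0 (no overlap).
|P∩R| = 0.
|Q∩R| = 0.5.
|P∩Q∩R| = 0.
|P ∪ Q ∪ R| = 59 − 0.5 + 0 = 58.50.

58.50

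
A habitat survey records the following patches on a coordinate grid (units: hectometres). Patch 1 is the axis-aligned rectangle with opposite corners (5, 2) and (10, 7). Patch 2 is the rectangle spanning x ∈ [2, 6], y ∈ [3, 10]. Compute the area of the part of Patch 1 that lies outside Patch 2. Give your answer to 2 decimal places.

|Patch 1∩Patch 2|: x∈[5,6], y∈[3,7] → 1·4 = 4.
|Patch 1| = 25.
|Patch 1 ∖ Patch 2| = |Patch 1| − |Patch 1∩Patch 2| = 25 − 4 = 21.00.

21.00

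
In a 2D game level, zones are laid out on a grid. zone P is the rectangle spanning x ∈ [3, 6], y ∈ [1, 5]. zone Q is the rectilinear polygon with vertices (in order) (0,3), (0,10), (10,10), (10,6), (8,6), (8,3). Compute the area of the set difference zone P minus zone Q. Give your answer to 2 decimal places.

6.00

|zone P| = 12, |zone P∩zone Q| = 6.
|zone P ∖ zone Q| = |zone P| − |zone P∩zone Q| = 12 − 6 = 6.00.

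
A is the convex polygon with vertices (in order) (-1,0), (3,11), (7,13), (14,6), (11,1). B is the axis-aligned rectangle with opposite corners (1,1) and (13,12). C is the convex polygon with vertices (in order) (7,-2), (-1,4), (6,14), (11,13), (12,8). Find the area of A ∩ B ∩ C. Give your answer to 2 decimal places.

89.23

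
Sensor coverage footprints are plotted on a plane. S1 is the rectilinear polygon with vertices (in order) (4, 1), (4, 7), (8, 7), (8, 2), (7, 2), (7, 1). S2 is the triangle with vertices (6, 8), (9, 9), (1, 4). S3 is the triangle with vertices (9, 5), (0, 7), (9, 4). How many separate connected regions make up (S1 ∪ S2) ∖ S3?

(S1 ∪ S2) ∖ S3 splits into 3 disjoint pieces (area 0.5729, area 7.2992, area 15).

3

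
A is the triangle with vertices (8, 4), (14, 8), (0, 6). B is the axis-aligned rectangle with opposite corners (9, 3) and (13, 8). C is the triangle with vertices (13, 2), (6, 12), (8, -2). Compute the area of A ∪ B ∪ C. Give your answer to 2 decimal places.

60.87

By inclusion–exclusion:
Individual areas: |A| = 22, |B| = 20, |C| = 39.
|A∩B| = 6.2857.
|A∩C| = 8.2237.
|B∩C| = 7.7786.
|A∩B∩C| = 2.158.
|A ∪ B ∪ C| = 81 − 22.288 + 2.158 = 60.87.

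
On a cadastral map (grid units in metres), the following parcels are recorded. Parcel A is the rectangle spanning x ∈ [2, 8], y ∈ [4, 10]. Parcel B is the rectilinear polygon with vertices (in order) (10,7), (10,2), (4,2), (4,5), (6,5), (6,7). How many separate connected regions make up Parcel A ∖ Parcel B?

1

Parcel A ∖ Parcel B is a single connected region.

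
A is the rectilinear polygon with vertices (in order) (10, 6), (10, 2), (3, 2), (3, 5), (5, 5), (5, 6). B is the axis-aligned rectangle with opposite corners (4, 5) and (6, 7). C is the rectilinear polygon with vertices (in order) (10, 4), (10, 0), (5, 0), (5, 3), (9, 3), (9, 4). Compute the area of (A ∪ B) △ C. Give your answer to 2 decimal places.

33.00

|A ∪ B| = 29.
|(A ∪ B) ∩ C| = 6.
|(A ∪ B) △ C| = 29 + 16 − 12 = 33.00.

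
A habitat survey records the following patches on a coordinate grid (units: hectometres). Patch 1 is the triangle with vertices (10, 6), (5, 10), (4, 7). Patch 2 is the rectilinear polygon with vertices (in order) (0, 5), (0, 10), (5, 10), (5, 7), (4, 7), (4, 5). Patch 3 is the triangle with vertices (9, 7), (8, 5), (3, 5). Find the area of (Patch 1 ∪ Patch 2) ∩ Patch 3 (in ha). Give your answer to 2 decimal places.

0.69

|Patch 1 ∪ Patch 2| = 31.
|(Patch 1 ∪ Patch 2) ∩ Patch 3| = 0.69.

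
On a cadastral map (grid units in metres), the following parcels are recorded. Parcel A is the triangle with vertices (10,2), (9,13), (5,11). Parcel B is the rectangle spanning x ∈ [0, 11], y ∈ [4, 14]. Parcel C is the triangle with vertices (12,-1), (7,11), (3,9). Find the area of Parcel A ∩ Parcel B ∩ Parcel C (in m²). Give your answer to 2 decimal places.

The intersection is the polygon with vertices (9.818,4), (8.889,4), (5.435,10.217), (7,11), (9.791,4.302).
By the shoelace formula its area is 9.80.

9.80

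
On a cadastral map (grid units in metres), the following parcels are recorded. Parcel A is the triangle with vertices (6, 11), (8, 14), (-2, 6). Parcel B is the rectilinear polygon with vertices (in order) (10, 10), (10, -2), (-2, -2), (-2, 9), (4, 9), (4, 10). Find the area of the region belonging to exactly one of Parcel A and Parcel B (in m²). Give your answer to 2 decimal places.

141.75

|Parcel A| = 7, |Parcel B| = 138, |Parcel A∩Parcel B| = 1.625.
|Parcel A △ Parcel B| = |Parcel A| + |Parcel B| − 2·|Parcel A∩Parcel B| = 7 + 138 − 3.25 = 141.75.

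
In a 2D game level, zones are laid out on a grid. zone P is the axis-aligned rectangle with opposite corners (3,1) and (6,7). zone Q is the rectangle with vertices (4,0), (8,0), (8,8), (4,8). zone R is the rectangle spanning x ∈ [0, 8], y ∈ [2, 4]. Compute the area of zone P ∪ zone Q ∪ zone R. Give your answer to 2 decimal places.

By inclusion–exclusion:
Individual areas: |zone P| = 18, |zone Q| = 32, |zone R| = 16.
|zone P∩zone Q|: x∈[4,6], y∈[1,7] → 2·6 = 12.
|zone P∩zone R|: x∈[3,6], y∈[2,4] → 3·2 = 6.
|zone Q∩zone R|: x∈[4,8], y∈[2,4] → 4·2 = 8.
|zone P∩zone Q∩zone R| = 4.
|zone P ∪ zone Q ∪ zone R| = 66 − 26 + 4 = 44.00.

44.00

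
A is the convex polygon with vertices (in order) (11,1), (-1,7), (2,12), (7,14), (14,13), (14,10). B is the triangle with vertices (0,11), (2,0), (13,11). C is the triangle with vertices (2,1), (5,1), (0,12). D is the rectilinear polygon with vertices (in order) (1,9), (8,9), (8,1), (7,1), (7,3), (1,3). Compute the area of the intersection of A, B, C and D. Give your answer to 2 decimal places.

The intersection is the polygon with vertices (3.235,4.882), (1.1,5.95), (1,6.5), (1,9), (1.364,9).
By the shoelace formula its area is 4.08.

4.08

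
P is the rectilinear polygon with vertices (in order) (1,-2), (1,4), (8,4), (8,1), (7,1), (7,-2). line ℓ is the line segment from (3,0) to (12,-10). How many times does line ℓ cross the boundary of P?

The segment meets the boundary at (4.8,-2).

1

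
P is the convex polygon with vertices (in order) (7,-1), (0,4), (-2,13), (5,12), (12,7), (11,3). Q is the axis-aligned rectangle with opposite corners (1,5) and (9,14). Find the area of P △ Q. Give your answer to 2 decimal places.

86.64

|P| = 117.5, |Q| = 72, |P∩Q| = 51.4286.
|P △ Q| = |P| + |Q| − 2·|P∩Q| = 117.5 + 72 − 102.8571 = 86.64.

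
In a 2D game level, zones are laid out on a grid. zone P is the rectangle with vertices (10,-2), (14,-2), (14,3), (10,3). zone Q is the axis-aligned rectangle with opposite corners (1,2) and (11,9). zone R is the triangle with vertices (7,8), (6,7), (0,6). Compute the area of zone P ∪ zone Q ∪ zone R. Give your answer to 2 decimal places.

By inclusion–exclusion:
Individual areas: |zone P| = 20, |zone Q| = 70, |zone R| = 2.5.
|zone P∩zone Q|: x∈[10,11], y∈[2,3] → 1·1 = 1.
|zone P∩zone R| = 0.
|zone Q∩zone R| = 2.4405.
|zone P∩zone Q∩zone R| = 0.
|zone P ∪ zone Q ∪ zone R| = 92.5 − 3.4405 + 0 = 89.06.

89.06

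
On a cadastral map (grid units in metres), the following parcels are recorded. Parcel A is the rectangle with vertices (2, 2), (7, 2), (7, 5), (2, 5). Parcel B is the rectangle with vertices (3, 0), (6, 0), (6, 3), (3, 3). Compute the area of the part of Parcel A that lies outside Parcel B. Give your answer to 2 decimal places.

|Parcel A∩Parcel B|: x∈[3,6], y∈[2,3] → 3·1 = 3.
|Parcel A| = 15.
|Parcel A ∖ Parcel B| = |Parcel A| − |Parcel A∩Parcel B| = 15 − 3 = 12.00.

12.00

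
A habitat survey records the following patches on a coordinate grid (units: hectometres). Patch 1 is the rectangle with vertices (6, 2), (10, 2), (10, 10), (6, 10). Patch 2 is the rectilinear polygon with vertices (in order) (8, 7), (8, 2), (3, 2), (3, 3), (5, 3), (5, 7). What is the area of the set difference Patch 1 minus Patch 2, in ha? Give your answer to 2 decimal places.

22.00

|Patch 1| = 32, |Patch 1∩Patch 2| = 10.
|Patch 1 ∖ Patch 2| = |Patch 1| − |Patch 1∩Patch 2| = 32 − 10 = 22.00.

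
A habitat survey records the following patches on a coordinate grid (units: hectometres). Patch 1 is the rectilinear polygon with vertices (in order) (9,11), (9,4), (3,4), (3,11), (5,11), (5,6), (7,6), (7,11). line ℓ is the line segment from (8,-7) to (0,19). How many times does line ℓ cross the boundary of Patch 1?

2

The segment meets the boundary at (3,9.25), (4.615,4).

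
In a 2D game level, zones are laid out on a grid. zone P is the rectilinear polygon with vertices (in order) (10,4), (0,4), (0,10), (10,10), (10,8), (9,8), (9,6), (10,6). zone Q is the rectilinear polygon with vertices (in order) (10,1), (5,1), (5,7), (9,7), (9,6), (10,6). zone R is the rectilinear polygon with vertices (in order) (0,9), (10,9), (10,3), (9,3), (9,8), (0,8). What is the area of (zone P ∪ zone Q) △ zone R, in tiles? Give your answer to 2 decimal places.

62.00

|zone P ∪ zone Q| = 73.
|(zone P ∪ zone Q) ∩ zone R| = 13.
|(zone P ∪ zone Q) △ zone R| = 73 + 15 − 26 = 62.00.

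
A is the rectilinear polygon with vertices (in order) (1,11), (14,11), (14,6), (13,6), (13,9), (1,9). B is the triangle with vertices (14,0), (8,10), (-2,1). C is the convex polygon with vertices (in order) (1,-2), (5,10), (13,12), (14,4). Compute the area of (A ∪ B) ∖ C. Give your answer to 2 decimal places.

34.93

|A ∪ B| = 105.1444.
|(A ∪ B) ∩ C| = 70.2161.
|(A ∪ B) ∖ C| = 105.1444 − 70.2161 = 34.93.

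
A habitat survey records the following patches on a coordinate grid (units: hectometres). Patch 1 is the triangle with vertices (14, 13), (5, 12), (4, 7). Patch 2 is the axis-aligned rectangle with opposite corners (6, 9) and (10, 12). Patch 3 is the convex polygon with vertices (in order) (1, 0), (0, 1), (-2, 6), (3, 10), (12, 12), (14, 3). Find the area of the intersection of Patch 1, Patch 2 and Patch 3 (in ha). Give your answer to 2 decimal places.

6.31

The intersection is the polygon with vertices (6,9), (6,10.667), (10,11.556), (10,10.6), (7.333,9).
By the shoelace formula its area is 6.31.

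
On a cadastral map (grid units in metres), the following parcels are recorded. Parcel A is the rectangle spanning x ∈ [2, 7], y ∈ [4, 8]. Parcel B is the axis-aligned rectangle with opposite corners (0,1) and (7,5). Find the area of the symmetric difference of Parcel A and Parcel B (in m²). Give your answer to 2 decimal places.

|Parcel A∩Parcel B|: x∈[2,7], y∈[4,5] → 5·1 = 5.
|Parcel A △ Parcel B| = |Parcel A| + |Parcel B| − 2·|Parcel A∩Parcel B| = 20 + 28 − 10 = 38.00.

38.00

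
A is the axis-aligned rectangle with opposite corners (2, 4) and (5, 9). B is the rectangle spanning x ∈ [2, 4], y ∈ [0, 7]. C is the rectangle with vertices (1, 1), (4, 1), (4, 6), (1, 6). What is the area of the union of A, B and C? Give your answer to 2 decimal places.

28.00

By inclusion–exclusion:
Individual areas: |A| = 15, |B| = 14, |C| = 15.
|A∩B|: x∈[2,4], y∈[4,7] → 2·3 = 6.
|A∩C|: x∈[2,4], y∈[4,6] → 2·2 = 4.
|B∩C|: x∈[2,4], y∈[1,6] → 2·5 = 10.
|A∩B∩C| = 4.
|A ∪ B ∪ C| = 44 − 20 + 4 = 28.00.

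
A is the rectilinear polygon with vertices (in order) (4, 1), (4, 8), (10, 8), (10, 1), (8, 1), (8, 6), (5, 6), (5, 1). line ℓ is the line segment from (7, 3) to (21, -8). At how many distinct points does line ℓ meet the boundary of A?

The segment meets the boundary at (9.545,1), (8,2.214).

2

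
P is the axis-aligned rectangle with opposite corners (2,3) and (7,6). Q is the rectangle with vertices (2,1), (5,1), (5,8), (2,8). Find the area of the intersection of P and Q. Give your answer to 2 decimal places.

9.00

|P∩Q|: x∈[2,5], y∈[3,6] → 3·3 = 9.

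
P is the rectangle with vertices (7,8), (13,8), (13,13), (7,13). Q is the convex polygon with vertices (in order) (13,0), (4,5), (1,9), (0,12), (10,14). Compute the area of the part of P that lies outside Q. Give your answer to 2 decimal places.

11.25

|P| = 30, |P∩Q| = 18.75.
|P ∖ Q| = |P| − |P∩Q| = 30 − 18.75 = 11.25.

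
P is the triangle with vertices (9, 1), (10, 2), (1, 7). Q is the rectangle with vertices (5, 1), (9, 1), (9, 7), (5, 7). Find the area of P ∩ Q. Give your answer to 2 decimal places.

4.67

The intersection is the polygon with vertices (9,2.556), (9,1), (5,4), (5,4.778).
By the shoelace formula its area is 4.67.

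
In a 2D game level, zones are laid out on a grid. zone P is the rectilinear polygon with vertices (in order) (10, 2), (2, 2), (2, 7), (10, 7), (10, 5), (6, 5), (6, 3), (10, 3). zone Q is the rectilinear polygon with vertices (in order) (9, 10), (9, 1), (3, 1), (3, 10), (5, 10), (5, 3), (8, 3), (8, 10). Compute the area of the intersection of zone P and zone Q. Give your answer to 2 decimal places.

16.00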